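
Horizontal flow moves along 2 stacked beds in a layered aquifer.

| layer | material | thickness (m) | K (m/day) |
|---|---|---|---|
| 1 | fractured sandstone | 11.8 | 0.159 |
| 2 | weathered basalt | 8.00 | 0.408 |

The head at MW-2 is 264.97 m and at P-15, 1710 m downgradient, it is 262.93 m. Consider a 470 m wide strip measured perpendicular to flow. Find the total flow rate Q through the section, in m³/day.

Flow is parallel to layering, so each bed carries its own Darcy discharge and the transmissivities add.
Σ(K_i·b_i) = 0.159×11.8 + 0.408×8.00 = 5.140 m²/day.
Hydraulic gradient i = (264.97 − 262.93) / 1710 = 2.04 / 1710 = 0.001193.
Q = Σ(K_i·b_i) · W · i = 5.140 × 470 × 0.001193 = 2.882 m³/day.

2.88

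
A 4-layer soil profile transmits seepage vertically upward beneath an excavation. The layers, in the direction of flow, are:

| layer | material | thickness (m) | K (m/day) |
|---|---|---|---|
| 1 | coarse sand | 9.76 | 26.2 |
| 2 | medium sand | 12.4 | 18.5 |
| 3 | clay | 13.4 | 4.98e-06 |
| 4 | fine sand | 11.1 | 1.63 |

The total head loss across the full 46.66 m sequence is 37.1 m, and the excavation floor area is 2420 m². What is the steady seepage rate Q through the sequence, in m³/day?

Flow is perpendicular to layering, so the layers act in series and the equivalent K is the thickness-weighted harmonic mean.
Total thickness L = 9.76 + 12.4 + 13.4 + 11.1 = 46.66 m.
Σ(b_i/K_i) = 9.76/26.2 + 12.4/18.5 + 13.4/4.98e-06 + 11.1/1.63 = 2.691e+06 d.
K_eq = L / Σ(b_i/K_i) = 46.66 / 2.691e+06 = 1.734e-05 m/day.
Q = K_eq · A · (Δh/L) = 1.734e-05 × 2420 × (37.1/46.66) = 0.03337 m³/day.

0.0334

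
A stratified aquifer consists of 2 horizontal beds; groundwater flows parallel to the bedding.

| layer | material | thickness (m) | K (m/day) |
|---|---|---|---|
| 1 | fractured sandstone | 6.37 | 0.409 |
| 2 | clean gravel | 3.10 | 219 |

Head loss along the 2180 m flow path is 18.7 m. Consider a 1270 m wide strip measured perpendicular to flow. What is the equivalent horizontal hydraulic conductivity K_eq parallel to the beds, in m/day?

Flow is parallel to layering, so each bed carries its own Darcy discharge and the transmissivities add.
Σ(K_i·b_i) = 0.409×6.37 + 219×3.10 = 681.5 m²/day.
Total thickness b = 9.470 m, so K_eq = Σ(K_i·b_i)/b = 71.96 m/day.

72.0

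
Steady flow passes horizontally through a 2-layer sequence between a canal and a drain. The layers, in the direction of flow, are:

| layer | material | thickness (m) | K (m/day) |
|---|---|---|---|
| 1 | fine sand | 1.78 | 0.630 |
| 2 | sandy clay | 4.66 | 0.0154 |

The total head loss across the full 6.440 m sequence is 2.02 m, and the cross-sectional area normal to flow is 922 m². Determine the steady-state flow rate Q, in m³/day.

6.10

Flow is perpendicular to layering, so the layers act in series and the equivalent K is the thickness-weighted harmonic mean.
Total thickness L = 1.78 + 4.66 = 6.440 m.
Σ(b_i/K_i) = 1.78/0.630 + 4.66/0.0154 = 305.4 d.
K_eq = L / Σ(b_i/K_i) = 6.440 / 305.4 = 0.02109 m/day.
Q = K_eq · A · (Δh/L) = 0.02109 × 922 × (2.02/6.440) = 6.098 m³/day.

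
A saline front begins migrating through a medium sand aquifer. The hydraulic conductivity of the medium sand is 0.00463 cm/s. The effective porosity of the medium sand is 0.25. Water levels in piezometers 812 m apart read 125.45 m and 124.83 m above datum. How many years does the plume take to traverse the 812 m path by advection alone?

Convert K: 0.00463 cm/s × 864 = 4.000 m/day.
Hydraulic gradient i = (125.45 − 124.83) / 812 = 0.62 / 812 = 0.0007635.
Darcy flux q = K · i = 4.000 × 0.0007635 = 0.003054 m/day.
Seepage velocity v = q / n_e = 0.003054 / 0.25 = 0.01222 m/day.
Travel time t = L / v = 812 / 0.01222 = 66461 days = 182.0 years.

182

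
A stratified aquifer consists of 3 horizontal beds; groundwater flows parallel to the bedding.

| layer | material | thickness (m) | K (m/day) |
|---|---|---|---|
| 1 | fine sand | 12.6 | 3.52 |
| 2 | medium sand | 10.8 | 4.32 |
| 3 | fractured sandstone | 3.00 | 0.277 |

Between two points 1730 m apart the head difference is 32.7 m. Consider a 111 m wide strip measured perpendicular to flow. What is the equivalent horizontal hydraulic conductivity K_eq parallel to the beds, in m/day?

3.48

Flow is parallel to layering, so each bed carries its own Darcy discharge and the transmissivities add.
Σ(K_i·b_i) = 3.52×12.6 + 4.32×10.8 + 0.277×3.00 = 91.84 m²/day.
Total thickness b = 26.40 m, so K_eq = Σ(K_i·b_i)/b = 3.479 m/day.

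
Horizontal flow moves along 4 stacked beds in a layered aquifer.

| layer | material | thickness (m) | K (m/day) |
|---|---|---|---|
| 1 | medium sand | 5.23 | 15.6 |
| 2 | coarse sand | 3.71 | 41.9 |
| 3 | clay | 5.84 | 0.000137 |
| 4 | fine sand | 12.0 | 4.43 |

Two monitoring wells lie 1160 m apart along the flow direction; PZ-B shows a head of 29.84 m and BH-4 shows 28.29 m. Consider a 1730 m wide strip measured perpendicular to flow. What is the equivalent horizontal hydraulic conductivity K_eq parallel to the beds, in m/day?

Flow is parallel to layering, so each bed carries its own Darcy discharge and the transmissivities add.
Σ(K_i·b_i) = 15.6×5.23 + 41.9×3.71 + 0.000137×5.84 + 4.43×12.0 = 290.2 m²/day.
Total thickness b = 26.78 m, so K_eq = Σ(K_i·b_i)/b = 10.84 m/day.

10.8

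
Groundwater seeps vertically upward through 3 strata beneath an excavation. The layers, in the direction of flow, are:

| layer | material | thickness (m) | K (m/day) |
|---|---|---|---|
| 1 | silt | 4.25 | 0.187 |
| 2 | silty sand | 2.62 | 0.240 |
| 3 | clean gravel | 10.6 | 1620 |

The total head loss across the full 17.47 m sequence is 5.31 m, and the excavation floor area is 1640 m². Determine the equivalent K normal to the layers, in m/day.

0.519

Flow is perpendicular to layering, so the layers act in series and the equivalent K is the thickness-weighted harmonic mean.
Total thickness L = 4.25 + 2.62 + 10.6 = 17.47 m.
Σ(b_i/K_i) = 4.25/0.187 + 2.62/0.240 + 10.6/1620 = 33.65 d.
K_eq = L / Σ(b_i/K_i) = 17.47 / 33.65 = 0.5192 m/day.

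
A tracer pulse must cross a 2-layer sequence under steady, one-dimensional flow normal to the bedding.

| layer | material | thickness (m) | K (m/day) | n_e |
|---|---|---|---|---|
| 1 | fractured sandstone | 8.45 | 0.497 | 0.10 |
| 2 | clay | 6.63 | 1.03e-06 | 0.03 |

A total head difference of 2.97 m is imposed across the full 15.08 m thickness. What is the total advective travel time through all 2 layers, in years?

6190

With flow normal to the layers, continuity requires the same specific discharge q through every layer.
Σ(b_i/K_i) = 8.45/0.497 + 6.63/1.03e-06 = 6.437e+06 d.
q = Δh / Σ(b_i/K_i) = 2.97 / 6.437e+06 = 4.614e-07 m/day.
In each layer the seepage velocity is v_i = q/n_i, so the layer transit time is t_i = b_i·n_i / q:
  layer 1 (fractured sandstone): t_1 = 8.45 × 0.10 / 4.614e-07 = 1.831e+06 d
  layer 2 (clay): t_2 = 6.63 × 0.03 / 4.614e-07 = 4.311e+05 d
Total t = Σ t_i = 2.262e+06 days = 6194 years.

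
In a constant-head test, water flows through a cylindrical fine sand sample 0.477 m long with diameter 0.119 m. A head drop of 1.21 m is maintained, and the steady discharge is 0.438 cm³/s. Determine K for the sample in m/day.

Cross-sectional area A = π·(d/2)² = π × (0.119/2)² = 0.01112 m².
Convert discharge: 0.438 cm³/s = 4.380e-07 m³/s.
Darcy's law rearranged: K = Q·L / (A·Δh) = 4.380e-07 × 0.477 / (0.01112 × 1.21) = 1.552e-05 m/s = 1.341 m/day.

1.34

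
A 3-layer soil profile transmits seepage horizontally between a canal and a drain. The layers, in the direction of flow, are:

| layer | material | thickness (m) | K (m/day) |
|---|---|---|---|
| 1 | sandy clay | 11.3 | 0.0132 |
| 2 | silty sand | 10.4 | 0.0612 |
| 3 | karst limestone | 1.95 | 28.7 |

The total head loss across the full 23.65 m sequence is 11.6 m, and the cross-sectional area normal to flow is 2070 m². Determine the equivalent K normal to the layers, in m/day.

Flow is perpendicular to layering, so the layers act in series and the equivalent K is the thickness-weighted harmonic mean.
Total thickness L = 11.3 + 10.4 + 1.95 = 23.65 m.
Σ(b_i/K_i) = 11.3/0.0132 + 10.4/0.0612 + 1.95/28.7 = 1026 d.
K_eq = L / Σ(b_i/K_i) = 23.65 / 1026 = 0.02305 m/day.

0.0230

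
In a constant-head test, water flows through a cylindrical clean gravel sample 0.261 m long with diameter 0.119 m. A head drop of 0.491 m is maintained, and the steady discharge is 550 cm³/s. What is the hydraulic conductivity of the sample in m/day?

Cross-sectional area A = π·(d/2)² = π × (0.119/2)² = 0.01112 m².
Convert discharge: 550 cm³/s = 0.0005500 m³/s.
Darcy's law rearranged: K = Q·L / (A·Δh) = 0.0005500 × 0.261 / (0.01112 × 0.491) = 0.02629 m/s = 2271 m/day.

2270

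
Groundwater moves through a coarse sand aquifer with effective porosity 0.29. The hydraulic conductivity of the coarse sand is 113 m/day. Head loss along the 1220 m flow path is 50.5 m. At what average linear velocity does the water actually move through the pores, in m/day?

16.1

Hydraulic gradient i = Δh / L = 50.5 / 1220 = 0.04139.
Darcy flux q = K · i = 113.0 × 0.04139 = 4.677 m/day.
Seepage velocity v = q / n_e = 4.677 / 0.29 = 16.13 m/day.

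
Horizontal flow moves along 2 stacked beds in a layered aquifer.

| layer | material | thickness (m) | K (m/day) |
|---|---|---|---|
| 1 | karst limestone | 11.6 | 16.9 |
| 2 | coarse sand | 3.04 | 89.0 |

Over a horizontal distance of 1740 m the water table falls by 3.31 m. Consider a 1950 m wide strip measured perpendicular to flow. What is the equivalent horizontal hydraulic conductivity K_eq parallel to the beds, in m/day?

31.9

Flow is parallel to layering, so each bed carries its own Darcy discharge and the transmissivities add.
Σ(K_i·b_i) = 16.9×11.6 + 89.0×3.04 = 466.6 m²/day.
Total thickness b = 14.64 m, so K_eq = Σ(K_i·b_i)/b = 31.87 m/day.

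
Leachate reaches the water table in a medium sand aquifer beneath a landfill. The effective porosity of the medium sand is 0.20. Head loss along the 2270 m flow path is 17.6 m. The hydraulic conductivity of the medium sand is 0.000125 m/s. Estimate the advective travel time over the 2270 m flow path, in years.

14.8

Convert K: 0.000125 m/s × 86400 = 10.80 m/day.
Hydraulic gradient i = Δh / L = 17.6 / 2270 = 0.007753.
Darcy flux q = K · i = 10.80 × 0.007753 = 0.08374 m/day.
Seepage velocity v = q / n_e = 0.08374 / 0.20 = 0.4187 m/day.
Travel time t = L / v = 2270 / 0.4187 = 5422 days = 14.84 years.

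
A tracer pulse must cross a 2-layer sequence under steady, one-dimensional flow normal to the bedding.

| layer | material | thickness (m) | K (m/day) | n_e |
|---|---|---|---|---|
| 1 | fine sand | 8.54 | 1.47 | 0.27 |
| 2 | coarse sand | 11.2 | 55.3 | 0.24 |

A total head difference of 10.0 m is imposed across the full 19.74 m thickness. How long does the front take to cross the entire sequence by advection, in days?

With flow normal to the layers, continuity requires the same specific discharge q through every layer.
Σ(b_i/K_i) = 8.54/1.47 + 11.2/55.3 = 6.012 d.
q = Δh / Σ(b_i/K_i) = 10.0 / 6.012 = 1.663 m/day.
In each layer the seepage velocity is v_i = q/n_i, so the layer transit time is t_i = b_i·n_i / q:
  layer 1 (fine sand): t_1 = 8.54 × 0.27 / 1.663 = 1.386 d
  layer 2 (coarse sand): t_2 = 11.2 × 0.24 / 1.663 = 1.616 d
Total t = Σ t_i = 3.002 days.

3.00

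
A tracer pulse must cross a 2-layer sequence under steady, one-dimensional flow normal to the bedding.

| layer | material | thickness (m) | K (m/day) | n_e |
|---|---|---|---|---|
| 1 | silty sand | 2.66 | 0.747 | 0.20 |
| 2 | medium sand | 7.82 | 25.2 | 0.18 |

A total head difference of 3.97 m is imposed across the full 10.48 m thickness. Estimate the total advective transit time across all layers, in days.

1.89

With flow normal to the layers, continuity requires the same specific discharge q through every layer.
Σ(b_i/K_i) = 2.66/0.747 + 7.82/25.2 = 3.871 d.
q = Δh / Σ(b_i/K_i) = 3.97 / 3.871 = 1.026 m/day.
In each layer the seepage velocity is v_i = q/n_i, so the layer transit time is t_i = b_i·n_i / q:
  layer 1 (silty sand): t_1 = 2.66 × 0.20 / 1.026 = 0.5188 d
  layer 2 (medium sand): t_2 = 7.82 × 0.18 / 1.026 = 1.373 d
Total t = Σ t_i = 1.891 days.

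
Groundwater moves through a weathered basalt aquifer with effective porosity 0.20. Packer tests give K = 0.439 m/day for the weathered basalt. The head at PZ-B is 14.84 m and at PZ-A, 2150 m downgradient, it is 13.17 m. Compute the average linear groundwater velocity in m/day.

Hydraulic gradient i = (14.84 − 13.17) / 2150 = 1.67 / 2150 = 0.0007767.
Darcy flux q = K · i = 0.4390 × 0.0007767 = 0.0003410 m/day.
Seepage velocity v = q / n_e = 0.0003410 / 0.20 = 0.001705 m/day.

0.00170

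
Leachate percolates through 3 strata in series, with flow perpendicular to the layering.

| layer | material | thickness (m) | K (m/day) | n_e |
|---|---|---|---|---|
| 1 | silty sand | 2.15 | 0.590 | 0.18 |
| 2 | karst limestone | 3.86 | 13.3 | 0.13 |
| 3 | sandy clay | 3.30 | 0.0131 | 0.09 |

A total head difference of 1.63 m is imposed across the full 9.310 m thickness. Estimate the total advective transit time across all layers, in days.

186

With flow normal to the layers, continuity requires the same specific discharge q through every layer.
Σ(b_i/K_i) = 2.15/0.590 + 3.86/13.3 + 3.30/0.0131 = 255.8 d.
q = Δh / Σ(b_i/K_i) = 1.63 / 255.8 = 0.006371 m/day.
In each layer the seepage velocity is v_i = q/n_i, so the layer transit time is t_i = b_i·n_i / q:
  layer 1 (silty sand): t_1 = 2.15 × 0.18 / 0.006371 = 60.74 d
  layer 2 (karst limestone): t_2 = 3.86 × 0.13 / 0.006371 = 78.76 d
  layer 3 (sandy clay): t_3 = 3.30 × 0.09 / 0.006371 = 46.62 d
Total t = Σ t_i = 186.1 days.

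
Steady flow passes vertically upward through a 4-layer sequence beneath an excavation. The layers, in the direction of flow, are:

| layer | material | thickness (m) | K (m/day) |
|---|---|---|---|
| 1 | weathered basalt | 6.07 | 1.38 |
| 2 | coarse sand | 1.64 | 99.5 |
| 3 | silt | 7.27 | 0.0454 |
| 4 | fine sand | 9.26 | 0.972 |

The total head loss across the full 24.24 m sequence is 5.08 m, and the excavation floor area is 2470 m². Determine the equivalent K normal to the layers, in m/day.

Flow is perpendicular to layering, so the layers act in series and the equivalent K is the thickness-weighted harmonic mean.
Total thickness L = 6.07 + 1.64 + 7.27 + 9.26 = 24.24 m.
Σ(b_i/K_i) = 6.07/1.38 + 1.64/99.5 + 7.27/0.0454 + 9.26/0.972 = 174.1 d.
K_eq = L / Σ(b_i/K_i) = 24.24 / 174.1 = 0.1393 m/day.

0.139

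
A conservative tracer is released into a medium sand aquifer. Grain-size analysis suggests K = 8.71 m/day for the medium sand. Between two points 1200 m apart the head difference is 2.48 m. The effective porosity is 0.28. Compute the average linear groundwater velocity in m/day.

0.0643

Hydraulic gradient i = Δh / L = 2.48 / 1200 = 0.002067.
Darcy flux q = K · i = 8.710 × 0.002067 = 0.01800 m/day.
Seepage velocity v = q / n_e = 0.01800 / 0.28 = 0.06429 m/day.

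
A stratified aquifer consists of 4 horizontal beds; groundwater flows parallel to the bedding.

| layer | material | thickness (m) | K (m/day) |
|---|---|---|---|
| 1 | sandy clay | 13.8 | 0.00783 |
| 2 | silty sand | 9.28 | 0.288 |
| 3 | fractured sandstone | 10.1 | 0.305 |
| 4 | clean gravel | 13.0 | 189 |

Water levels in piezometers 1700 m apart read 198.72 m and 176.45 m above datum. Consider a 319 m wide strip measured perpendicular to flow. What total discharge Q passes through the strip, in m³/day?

10300

Flow is parallel to layering, so each bed carries its own Darcy discharge and the transmissivities add.
Σ(K_i·b_i) = 0.00783×13.8 + 0.288×9.28 + 0.305×10.1 + 189×13.0 = 2463 m²/day.
Hydraulic gradient i = (198.72 − 176.45) / 1700 = 22.27 / 1700 = 0.01310.
Q = Σ(K_i·b_i) · W · i = 2463 × 319 × 0.01310 = 10292 m³/day.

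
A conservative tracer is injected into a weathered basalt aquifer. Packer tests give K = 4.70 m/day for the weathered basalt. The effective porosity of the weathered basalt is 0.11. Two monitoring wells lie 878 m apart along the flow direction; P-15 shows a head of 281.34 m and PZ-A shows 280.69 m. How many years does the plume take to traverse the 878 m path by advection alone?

Hydraulic gradient i = (281.34 − 280.69) / 878 = 0.65 / 878 = 0.0007403.
Darcy flux q = K · i = 4.700 × 0.0007403 = 0.003479 m/day.
Seepage velocity v = q / n_e = 0.003479 / 0.11 = 0.03163 m/day.
Travel time t = L / v = 878 / 0.03163 = 27757 days = 75.99 years.

76.0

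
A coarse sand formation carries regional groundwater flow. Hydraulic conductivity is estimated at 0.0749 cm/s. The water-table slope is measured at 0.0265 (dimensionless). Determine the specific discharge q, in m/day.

1.71

Convert K: 0.0749 cm/s × 864 = 64.71 m/day.
Hydraulic gradient i = 0.0265.
Specific discharge q = K · i = 64.71 × 0.02650 = 1.715 m/day.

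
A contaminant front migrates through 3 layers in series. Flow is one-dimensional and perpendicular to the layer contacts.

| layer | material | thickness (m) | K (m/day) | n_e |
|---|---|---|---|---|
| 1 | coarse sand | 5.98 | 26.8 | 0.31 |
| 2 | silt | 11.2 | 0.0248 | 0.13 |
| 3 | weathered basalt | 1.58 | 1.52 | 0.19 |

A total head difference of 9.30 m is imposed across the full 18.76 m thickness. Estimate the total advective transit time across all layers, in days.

With flow normal to the layers, continuity requires the same specific discharge q through every layer.
Σ(b_i/K_i) = 5.98/26.8 + 11.2/0.0248 + 1.58/1.52 = 452.9 d.
q = Δh / Σ(b_i/K_i) = 9.30 / 452.9 = 0.02054 m/day.
In each layer the seepage velocity is v_i = q/n_i, so the layer transit time is t_i = b_i·n_i / q:
  layer 1 (coarse sand): t_1 = 5.98 × 0.31 / 0.02054 = 90.27 d
  layer 2 (silt): t_2 = 11.2 × 0.13 / 0.02054 = 70.90 d
  layer 3 (weathered basalt): t_3 = 1.58 × 0.19 / 0.02054 = 14.62 d
Total t = Σ t_i = 175.8 days.

176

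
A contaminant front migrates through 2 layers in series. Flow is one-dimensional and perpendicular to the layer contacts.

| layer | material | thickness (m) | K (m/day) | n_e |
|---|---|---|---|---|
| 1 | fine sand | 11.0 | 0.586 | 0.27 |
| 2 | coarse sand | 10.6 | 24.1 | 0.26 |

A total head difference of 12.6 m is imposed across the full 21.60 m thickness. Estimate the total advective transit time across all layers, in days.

8.73

With flow normal to the layers, continuity requires the same specific discharge q through every layer.
Σ(b_i/K_i) = 11.0/0.586 + 10.6/24.1 = 19.21 d.
q = Δh / Σ(b_i/K_i) = 12.6 / 19.21 = 0.6559 m/day.
In each layer the seepage velocity is v_i = q/n_i, so the layer transit time is t_i = b_i·n_i / q:
  layer 1 (fine sand): t_1 = 11.0 × 0.27 / 0.6559 = 4.528 d
  layer 2 (coarse sand): t_2 = 10.6 × 0.26 / 0.6559 = 4.202 d
Total t = Σ t_i = 8.730 days.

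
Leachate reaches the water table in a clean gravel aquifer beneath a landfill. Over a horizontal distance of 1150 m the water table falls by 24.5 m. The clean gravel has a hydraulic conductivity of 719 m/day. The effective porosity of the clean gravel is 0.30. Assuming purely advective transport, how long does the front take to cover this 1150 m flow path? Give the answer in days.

Hydraulic gradient i = Δh / L = 24.5 / 1150 = 0.02130.
Darcy flux q = K · i = 719.0 × 0.02130 = 15.32 m/day.
Seepage velocity v = q / n_e = 15.32 / 0.30 = 51.06 m/day.
Travel time t = L / v = 1150 / 51.06 = 22.52 days.

22.5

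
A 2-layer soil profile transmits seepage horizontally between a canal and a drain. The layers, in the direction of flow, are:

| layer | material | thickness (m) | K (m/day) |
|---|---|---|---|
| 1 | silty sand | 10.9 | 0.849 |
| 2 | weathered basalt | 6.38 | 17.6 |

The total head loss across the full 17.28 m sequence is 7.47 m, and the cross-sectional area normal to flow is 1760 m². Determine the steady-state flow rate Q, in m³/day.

996

Flow is perpendicular to layering, so the layers act in series and the equivalent K is the thickness-weighted harmonic mean.
Total thickness L = 10.9 + 6.38 = 17.28 m.
Σ(b_i/K_i) = 10.9/0.849 + 6.38/17.6 = 13.20 d.
K_eq = L / Σ(b_i/K_i) = 17.28 / 13.20 = 1.309 m/day.
Q = K_eq · A · (Δh/L) = 1.309 × 1760 × (7.47/17.28) = 995.9 m³/day.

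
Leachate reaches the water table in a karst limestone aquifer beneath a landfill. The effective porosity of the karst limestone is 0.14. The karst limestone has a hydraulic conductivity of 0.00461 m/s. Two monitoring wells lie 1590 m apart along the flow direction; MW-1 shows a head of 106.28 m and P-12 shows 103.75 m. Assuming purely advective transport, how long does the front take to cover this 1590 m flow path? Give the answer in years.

0.962

Convert K: 0.00461 m/s × 86400 = 398.3 m/day.
Hydraulic gradient i = (106.28 − 103.75) / 1590 = 2.53 / 1590 = 0.001591.
Darcy flux q = K · i = 398.3 × 0.001591 = 0.6338 m/day.
Seepage velocity v = q / n_e = 0.6338 / 0.14 = 4.527 m/day.
Travel time t = L / v = 1590 / 4.527 = 351.2 days = 0.9616 years.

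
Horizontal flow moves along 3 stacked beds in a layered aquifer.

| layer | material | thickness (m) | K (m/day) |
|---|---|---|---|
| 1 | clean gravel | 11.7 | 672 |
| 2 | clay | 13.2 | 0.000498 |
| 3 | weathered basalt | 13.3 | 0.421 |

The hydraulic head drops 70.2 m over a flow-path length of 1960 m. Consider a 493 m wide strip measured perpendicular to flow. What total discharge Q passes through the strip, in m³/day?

139000

Flow is parallel to layering, so each bed carries its own Darcy discharge and the transmissivities add.
Σ(K_i·b_i) = 672×11.7 + 0.000498×13.2 + 0.421×13.3 = 7868 m²/day.
Hydraulic gradient i = Δh / L = 70.2 / 1960 = 0.03582.
Q = Σ(K_i·b_i) · W · i = 7868 × 493 × 0.03582 = 1.389e+05 m³/day.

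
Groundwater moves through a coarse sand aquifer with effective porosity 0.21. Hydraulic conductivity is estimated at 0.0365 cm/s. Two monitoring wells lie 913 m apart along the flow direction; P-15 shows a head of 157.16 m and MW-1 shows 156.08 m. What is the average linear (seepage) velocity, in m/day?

0.178

Convert K: 0.0365 cm/s × 864 = 31.54 m/day.
Hydraulic gradient i = (157.16 − 156.08) / 913 = 1.08 / 913 = 0.001183.
Darcy flux q = K · i = 31.54 × 0.001183 = 0.03730 m/day.
Seepage velocity v = q / n_e = 0.03730 / 0.21 = 0.1776 m/day.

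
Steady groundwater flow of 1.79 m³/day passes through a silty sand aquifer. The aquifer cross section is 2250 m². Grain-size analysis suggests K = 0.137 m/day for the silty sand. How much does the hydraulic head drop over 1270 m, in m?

From Q = K·A·i, i = Q / (K·A) = 1.79 / (0.1370 × 2250) = 0.005807.
Head loss Δh = i · L = 0.005807 × 1270 = 7.375 m.

7.37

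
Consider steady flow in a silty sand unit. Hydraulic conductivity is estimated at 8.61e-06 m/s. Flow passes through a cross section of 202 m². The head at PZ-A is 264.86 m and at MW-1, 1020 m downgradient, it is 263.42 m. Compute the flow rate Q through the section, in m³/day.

Convert K: 8.61e-06 m/s × 86400 = 0.7439 m/day.
Hydraulic gradient i = (264.86 − 263.42) / 1020 = 1.44 / 1020 = 0.001412.
Darcy's law: Q = K · A · i = 0.7439 × 202.0 × 0.001412 = 0.2121 m³/day.

0.212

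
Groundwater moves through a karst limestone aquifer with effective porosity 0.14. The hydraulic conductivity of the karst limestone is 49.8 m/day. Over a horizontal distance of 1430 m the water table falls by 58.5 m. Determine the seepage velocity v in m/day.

Hydraulic gradient i = Δh / L = 58.5 / 1430 = 0.04091.
Darcy flux q = K · i = 49.80 × 0.04091 = 2.037 m/day.
Seepage velocity v = q / n_e = 2.037 / 0.14 = 14.55 m/day.

14.6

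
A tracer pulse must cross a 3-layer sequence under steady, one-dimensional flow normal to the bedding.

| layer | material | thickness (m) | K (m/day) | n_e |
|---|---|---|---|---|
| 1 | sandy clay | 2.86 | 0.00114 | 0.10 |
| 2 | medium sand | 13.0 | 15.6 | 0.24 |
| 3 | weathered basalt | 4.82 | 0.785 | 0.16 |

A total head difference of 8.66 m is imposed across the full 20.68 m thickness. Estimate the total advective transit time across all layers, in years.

With flow normal to the layers, continuity requires the same specific discharge q through every layer.
Σ(b_i/K_i) = 2.86/0.00114 + 13.0/15.6 + 4.82/0.785 = 2516 d.
q = Δh / Σ(b_i/K_i) = 8.66 / 2516 = 0.003442 m/day.
In each layer the seepage velocity is v_i = q/n_i, so the layer transit time is t_i = b_i·n_i / q:
  layer 1 (sandy clay): t_1 = 2.86 × 0.10 / 0.003442 = 83.08 d
  layer 2 (medium sand): t_2 = 13.0 × 0.24 / 0.003442 = 906.4 d
  layer 3 (weathered basalt): t_3 = 4.82 × 0.16 / 0.003442 = 224.0 d
Total t = Σ t_i = 1213 days = 3.322 years.

3.32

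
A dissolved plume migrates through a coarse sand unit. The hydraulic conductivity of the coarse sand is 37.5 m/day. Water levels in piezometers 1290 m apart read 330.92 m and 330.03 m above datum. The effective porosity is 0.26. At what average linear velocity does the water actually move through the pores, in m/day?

0.0995

Hydraulic gradient i = (330.92 − 330.03) / 1290 = 0.89 / 1290 = 0.0006899.
Darcy flux q = K · i = 37.50 × 0.0006899 = 0.02587 m/day.
Seepage velocity v = q / n_e = 0.02587 / 0.26 = 0.09951 m/day.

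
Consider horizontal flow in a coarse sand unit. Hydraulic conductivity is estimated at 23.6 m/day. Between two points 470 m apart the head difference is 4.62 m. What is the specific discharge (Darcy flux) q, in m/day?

0.232

Hydraulic gradient i = Δh / L = 4.62 / 470 = 0.009830.
Specific discharge q = K · i = 23.60 × 0.009830 = 0.2320 m/day.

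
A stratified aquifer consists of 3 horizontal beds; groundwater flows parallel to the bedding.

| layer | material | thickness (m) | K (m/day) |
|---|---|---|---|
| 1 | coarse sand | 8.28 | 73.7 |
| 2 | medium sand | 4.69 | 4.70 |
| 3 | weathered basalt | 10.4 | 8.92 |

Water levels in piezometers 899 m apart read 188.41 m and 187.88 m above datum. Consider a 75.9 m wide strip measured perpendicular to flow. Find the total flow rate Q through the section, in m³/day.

Flow is parallel to layering, so each bed carries its own Darcy discharge and the transmissivities add.
Σ(K_i·b_i) = 73.7×8.28 + 4.70×4.69 + 8.92×10.4 = 725.0 m²/day.
Hydraulic gradient i = (188.41 − 187.88) / 899 = 0.53 / 899 = 0.0005895.
Q = Σ(K_i·b_i) · W · i = 725.0 × 75.9 × 0.0005895 = 32.44 m³/day.

32.4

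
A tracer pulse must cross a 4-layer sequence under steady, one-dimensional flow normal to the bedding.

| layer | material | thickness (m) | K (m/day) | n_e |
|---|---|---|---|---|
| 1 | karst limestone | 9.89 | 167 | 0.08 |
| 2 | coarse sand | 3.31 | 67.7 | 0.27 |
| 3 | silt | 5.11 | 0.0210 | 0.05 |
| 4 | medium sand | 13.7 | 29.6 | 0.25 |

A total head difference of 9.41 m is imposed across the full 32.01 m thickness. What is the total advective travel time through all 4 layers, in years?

0.381

With flow normal to the layers, continuity requires the same specific discharge q through every layer.
Σ(b_i/K_i) = 9.89/167 + 3.31/67.7 + 5.11/0.0210 + 13.7/29.6 = 243.9 d.
q = Δh / Σ(b_i/K_i) = 9.41 / 243.9 = 0.03858 m/day.
In each layer the seepage velocity is v_i = q/n_i, so the layer transit time is t_i = b_i·n_i / q:
  layer 1 (karst limestone): t_1 = 9.89 × 0.08 / 0.03858 = 20.51 d
  layer 2 (coarse sand): t_2 = 3.31 × 0.27 / 0.03858 = 23.16 d
  layer 3 (silt): t_3 = 5.11 × 0.05 / 0.03858 = 6.622 d
  layer 4 (medium sand): t_4 = 13.7 × 0.25 / 0.03858 = 88.77 d
Total t = Σ t_i = 139.1 days = 0.3808 years.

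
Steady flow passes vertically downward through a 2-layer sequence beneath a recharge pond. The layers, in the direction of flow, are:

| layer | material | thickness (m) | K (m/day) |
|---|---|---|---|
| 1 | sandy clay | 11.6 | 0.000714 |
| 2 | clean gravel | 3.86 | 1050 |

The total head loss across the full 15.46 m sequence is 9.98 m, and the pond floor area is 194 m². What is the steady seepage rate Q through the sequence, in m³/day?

0.119

Flow is perpendicular to layering, so the layers act in series and the equivalent K is the thickness-weighted harmonic mean.
Total thickness L = 11.6 + 3.86 = 15.46 m.
Σ(b_i/K_i) = 11.6/0.000714 + 3.86/1050 = 16247 d.
K_eq = L / Σ(b_i/K_i) = 15.46 / 16247 = 0.0009516 m/day.
Q = K_eq · A · (Δh/L) = 0.0009516 × 194 × (9.98/15.46) = 0.1192 m³/day.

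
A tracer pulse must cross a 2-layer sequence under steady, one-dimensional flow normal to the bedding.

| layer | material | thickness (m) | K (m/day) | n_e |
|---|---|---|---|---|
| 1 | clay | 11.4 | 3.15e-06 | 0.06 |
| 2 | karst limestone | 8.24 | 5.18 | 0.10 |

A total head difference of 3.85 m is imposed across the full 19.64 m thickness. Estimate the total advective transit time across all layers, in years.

3880

With flow normal to the layers, continuity requires the same specific discharge q through every layer.
Σ(b_i/K_i) = 11.4/3.15e-06 + 8.24/5.18 = 3.619e+06 d.
q = Δh / Σ(b_i/K_i) = 3.85 / 3.619e+06 = 1.064e-06 m/day.
In each layer the seepage velocity is v_i = q/n_i, so the layer transit time is t_i = b_i·n_i / q:
  layer 1 (clay): t_1 = 11.4 × 0.06 / 1.064e-06 = 6.430e+05 d
  layer 2 (karst limestone): t_2 = 8.24 × 0.10 / 1.064e-06 = 7.746e+05 d
Total t = Σ t_i = 1.418e+06 days = 3881 years.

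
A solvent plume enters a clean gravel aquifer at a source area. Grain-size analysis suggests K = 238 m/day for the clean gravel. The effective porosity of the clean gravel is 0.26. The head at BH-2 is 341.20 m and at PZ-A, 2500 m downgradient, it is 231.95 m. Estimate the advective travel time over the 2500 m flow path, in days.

Hydraulic gradient i = (341.20 − 231.95) / 2500 = 109.25 / 2500 = 0.04370.
Darcy flux q = K · i = 238.0 × 0.04370 = 10.40 m/day.
Seepage velocity v = q / n_e = 10.40 / 0.26 = 40.00 m/day.
Travel time t = L / v = 2500 / 40.00 = 62.50 days.

62.5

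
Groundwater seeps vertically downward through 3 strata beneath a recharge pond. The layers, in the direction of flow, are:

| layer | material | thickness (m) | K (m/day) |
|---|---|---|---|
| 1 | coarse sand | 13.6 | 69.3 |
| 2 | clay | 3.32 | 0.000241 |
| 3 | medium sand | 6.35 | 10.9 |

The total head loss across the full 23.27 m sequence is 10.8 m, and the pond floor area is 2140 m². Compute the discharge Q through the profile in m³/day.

1.68

Flow is perpendicular to layering, so the layers act in series and the equivalent K is the thickness-weighted harmonic mean.
Total thickness L = 13.6 + 3.32 + 6.35 = 23.27 m.
Σ(b_i/K_i) = 13.6/69.3 + 3.32/0.000241 + 6.35/10.9 = 13777 d.
K_eq = L / Σ(b_i/K_i) = 23.27 / 13777 = 0.001689 m/day.
Q = K_eq · A · (Δh/L) = 0.001689 × 2140 × (10.8/23.27) = 1.678 m³/day.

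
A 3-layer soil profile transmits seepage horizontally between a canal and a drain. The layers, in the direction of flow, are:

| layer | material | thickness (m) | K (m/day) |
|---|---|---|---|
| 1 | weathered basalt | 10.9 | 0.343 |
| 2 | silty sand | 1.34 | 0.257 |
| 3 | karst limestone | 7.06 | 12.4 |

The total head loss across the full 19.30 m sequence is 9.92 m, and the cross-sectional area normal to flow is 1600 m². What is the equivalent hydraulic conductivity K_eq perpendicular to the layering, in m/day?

0.514

Flow is perpendicular to layering, so the layers act in series and the equivalent K is the thickness-weighted harmonic mean.
Total thickness L = 10.9 + 1.34 + 7.06 = 19.30 m.
Σ(b_i/K_i) = 10.9/0.343 + 1.34/0.257 + 7.06/12.4 = 37.56 d.
K_eq = L / Σ(b_i/K_i) = 19.30 / 37.56 = 0.5138 m/day.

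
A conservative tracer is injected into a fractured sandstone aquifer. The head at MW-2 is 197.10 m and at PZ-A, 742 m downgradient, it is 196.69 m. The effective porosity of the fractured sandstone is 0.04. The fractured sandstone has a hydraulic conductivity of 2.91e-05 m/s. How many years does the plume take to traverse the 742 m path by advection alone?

Convert K: 2.91e-05 m/s × 86400 = 2.514 m/day.
Hydraulic gradient i = (197.10 − 196.69) / 742 = 0.41 / 742 = 0.0005526.
Darcy flux q = K · i = 2.514 × 0.0005526 = 0.001389 m/day.
Seepage velocity v = q / n_e = 0.001389 / 0.04 = 0.03473 m/day.
Travel time t = L / v = 742 / 0.03473 = 21364 days = 58.49 years.

58.5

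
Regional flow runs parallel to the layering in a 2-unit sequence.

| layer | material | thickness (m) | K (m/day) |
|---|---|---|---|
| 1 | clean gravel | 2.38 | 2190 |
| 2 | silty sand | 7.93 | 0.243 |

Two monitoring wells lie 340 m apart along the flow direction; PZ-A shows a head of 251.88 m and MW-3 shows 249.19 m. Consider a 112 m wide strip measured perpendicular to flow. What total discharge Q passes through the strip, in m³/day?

4620

Flow is parallel to layering, so each bed carries its own Darcy discharge and the transmissivities add.
Σ(K_i·b_i) = 2190×2.38 + 0.243×7.93 = 5214 m²/day.
Hydraulic gradient i = (251.88 − 249.19) / 340 = 2.69 / 340 = 0.007912.
Q = Σ(K_i·b_i) · W · i = 5214 × 112 × 0.007912 = 4620 m³/day.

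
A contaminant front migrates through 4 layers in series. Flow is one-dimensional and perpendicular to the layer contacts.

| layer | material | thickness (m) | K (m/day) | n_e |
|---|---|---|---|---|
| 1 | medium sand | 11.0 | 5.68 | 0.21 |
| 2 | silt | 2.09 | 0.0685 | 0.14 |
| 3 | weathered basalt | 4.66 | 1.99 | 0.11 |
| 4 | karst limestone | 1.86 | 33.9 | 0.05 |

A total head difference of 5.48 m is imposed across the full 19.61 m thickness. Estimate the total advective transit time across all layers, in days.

With flow normal to the layers, continuity requires the same specific discharge q through every layer.
Σ(b_i/K_i) = 11.0/5.68 + 2.09/0.0685 + 4.66/1.99 + 1.86/33.9 = 34.84 d.
q = Δh / Σ(b_i/K_i) = 5.48 / 34.84 = 0.1573 m/day.
In each layer the seepage velocity is v_i = q/n_i, so the layer transit time is t_i = b_i·n_i / q:
  layer 1 (medium sand): t_1 = 11.0 × 0.21 / 0.1573 = 14.69 d
  layer 2 (silt): t_2 = 2.09 × 0.14 / 0.1573 = 1.860 d
  layer 3 (weathered basalt): t_3 = 4.66 × 0.11 / 0.1573 = 3.259 d
  layer 4 (karst limestone): t_4 = 1.86 × 0.05 / 0.1573 = 0.5913 d
Total t = Σ t_i = 20.40 days.

20.4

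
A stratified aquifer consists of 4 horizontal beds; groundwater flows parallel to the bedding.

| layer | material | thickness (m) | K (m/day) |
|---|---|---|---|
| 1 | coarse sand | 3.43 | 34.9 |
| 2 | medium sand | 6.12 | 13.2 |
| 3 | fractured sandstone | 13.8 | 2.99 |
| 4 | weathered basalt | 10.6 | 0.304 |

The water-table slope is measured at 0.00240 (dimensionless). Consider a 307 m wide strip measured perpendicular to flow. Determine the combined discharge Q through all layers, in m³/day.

Flow is parallel to layering, so each bed carries its own Darcy discharge and the transmissivities add.
Σ(K_i·b_i) = 34.9×3.43 + 13.2×6.12 + 2.99×13.8 + 0.304×10.6 = 245.0 m²/day.
Hydraulic gradient i = 0.00240.
Q = Σ(K_i·b_i) · W · i = 245.0 × 307 × 0.002400 = 180.5 m³/day.

180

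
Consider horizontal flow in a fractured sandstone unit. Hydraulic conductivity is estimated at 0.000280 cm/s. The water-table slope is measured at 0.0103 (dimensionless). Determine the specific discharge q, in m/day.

0.00249

Convert K: 0.000280 cm/s × 864 = 0.2419 m/day.
Hydraulic gradient i = 0.0103.
Specific discharge q = K · i = 0.2419 × 0.01030 = 0.002492 m/day.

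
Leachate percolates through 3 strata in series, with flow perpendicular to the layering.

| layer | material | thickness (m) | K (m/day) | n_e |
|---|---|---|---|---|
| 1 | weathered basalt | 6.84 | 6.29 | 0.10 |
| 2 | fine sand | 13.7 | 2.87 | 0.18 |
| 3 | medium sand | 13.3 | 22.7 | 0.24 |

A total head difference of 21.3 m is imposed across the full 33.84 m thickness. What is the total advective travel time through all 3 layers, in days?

1.92

With flow normal to the layers, continuity requires the same specific discharge q through every layer.
Σ(b_i/K_i) = 6.84/6.29 + 13.7/2.87 + 13.3/22.7 = 6.447 d.
q = Δh / Σ(b_i/K_i) = 21.3 / 6.447 = 3.304 m/day.
In each layer the seepage velocity is v_i = q/n_i, so the layer transit time is t_i = b_i·n_i / q:
  layer 1 (weathered basalt): t_1 = 6.84 × 0.10 / 3.304 = 0.2070 d
  layer 2 (fine sand): t_2 = 13.7 × 0.18 / 3.304 = 0.7464 d
  layer 3 (medium sand): t_3 = 13.3 × 0.24 / 3.304 = 0.9661 d
Total t = Σ t_i = 1.920 days.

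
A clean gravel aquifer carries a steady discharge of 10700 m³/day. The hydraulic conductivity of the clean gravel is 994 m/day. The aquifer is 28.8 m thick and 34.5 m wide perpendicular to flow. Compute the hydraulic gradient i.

Cross-sectional area A = 34.5 × 28.8 = 993.6 m².
From Q = K·A·i, i = Q / (K·A) = 10700 / (994.0 × 993.6) = 0.01083.

0.0108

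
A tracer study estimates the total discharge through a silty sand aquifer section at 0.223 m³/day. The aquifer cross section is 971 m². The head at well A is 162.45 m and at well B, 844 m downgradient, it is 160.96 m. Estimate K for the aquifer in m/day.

0.130

Hydraulic gradient i = (162.45 − 160.96) / 844 = 1.49 / 844 = 0.001765.
From Q = K·A·i, K = Q / (A·i) = 0.223 / (971.0 × 0.001765) = 0.1301 m/day.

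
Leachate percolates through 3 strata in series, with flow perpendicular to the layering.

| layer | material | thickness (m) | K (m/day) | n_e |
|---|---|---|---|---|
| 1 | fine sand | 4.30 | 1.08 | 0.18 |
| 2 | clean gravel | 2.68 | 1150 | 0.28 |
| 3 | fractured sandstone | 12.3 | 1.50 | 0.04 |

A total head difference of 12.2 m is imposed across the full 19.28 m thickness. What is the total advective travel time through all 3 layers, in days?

2.01

With flow normal to the layers, continuity requires the same specific discharge q through every layer.
Σ(b_i/K_i) = 4.30/1.08 + 2.68/1150 + 12.3/1.50 = 12.18 d.
q = Δh / Σ(b_i/K_i) = 12.2 / 12.18 = 1.001 m/day.
In each layer the seepage velocity is v_i = q/n_i, so the layer transit time is t_i = b_i·n_i / q:
  layer 1 (fine sand): t_1 = 4.30 × 0.18 / 1.001 = 0.7730 d
  layer 2 (clean gravel): t_2 = 2.68 × 0.28 / 1.001 = 0.7494 d
  layer 3 (fractured sandstone): t_3 = 12.3 × 0.04 / 1.001 = 0.4913 d
Total t = Σ t_i = 2.014 days.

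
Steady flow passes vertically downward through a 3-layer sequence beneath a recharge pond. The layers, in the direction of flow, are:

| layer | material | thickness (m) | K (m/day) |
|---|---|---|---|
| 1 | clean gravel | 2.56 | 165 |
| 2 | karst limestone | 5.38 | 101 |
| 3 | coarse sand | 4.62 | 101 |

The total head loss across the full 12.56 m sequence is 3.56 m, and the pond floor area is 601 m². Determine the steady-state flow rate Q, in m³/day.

Flow is perpendicular to layering, so the layers act in series and the equivalent K is the thickness-weighted harmonic mean.
Total thickness L = 2.56 + 5.38 + 4.62 = 12.56 m.
Σ(b_i/K_i) = 2.56/165 + 5.38/101 + 4.62/101 = 0.1145 d.
K_eq = L / Σ(b_i/K_i) = 12.56 / 0.1145 = 109.7 m/day.
Q = K_eq · A · (Δh/L) = 109.7 × 601 × (3.56/12.56) = 18682 m³/day.

18700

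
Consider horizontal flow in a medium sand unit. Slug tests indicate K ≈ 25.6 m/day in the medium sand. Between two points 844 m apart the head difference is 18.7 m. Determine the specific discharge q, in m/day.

0.567

Hydraulic gradient i = Δh / L = 18.7 / 844 = 0.02216.
Specific discharge q = K · i = 25.60 × 0.02216 = 0.5672 m/day.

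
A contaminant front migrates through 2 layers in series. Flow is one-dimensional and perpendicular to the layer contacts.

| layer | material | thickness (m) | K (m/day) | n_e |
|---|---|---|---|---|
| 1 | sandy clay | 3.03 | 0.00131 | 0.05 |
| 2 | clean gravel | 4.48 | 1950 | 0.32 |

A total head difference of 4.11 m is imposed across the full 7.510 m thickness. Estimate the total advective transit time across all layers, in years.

2.44

With flow normal to the layers, continuity requires the same specific discharge q through every layer.
Σ(b_i/K_i) = 3.03/0.00131 + 4.48/1950 = 2313 d.
q = Δh / Σ(b_i/K_i) = 4.11 / 2313 = 0.001777 m/day.
In each layer the seepage velocity is v_i = q/n_i, so the layer transit time is t_i = b_i·n_i / q:
  layer 1 (sandy clay): t_1 = 3.03 × 0.05 / 0.001777 = 85.26 d
  layer 2 (clean gravel): t_2 = 4.48 × 0.32 / 0.001777 = 806.8 d
Total t = Σ t_i = 892.0 days = 2.442 years.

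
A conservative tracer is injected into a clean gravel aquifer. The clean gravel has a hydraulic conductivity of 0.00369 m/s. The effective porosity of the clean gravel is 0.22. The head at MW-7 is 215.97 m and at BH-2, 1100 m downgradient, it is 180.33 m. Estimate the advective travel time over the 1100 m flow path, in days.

Convert K: 0.00369 m/s × 86400 = 318.8 m/day.
Hydraulic gradient i = (215.97 − 180.33) / 1100 = 35.64 / 1100 = 0.03240.
Darcy flux q = K · i = 318.8 × 0.03240 = 10.33 m/day.
Seepage velocity v = q / n_e = 10.33 / 0.22 = 46.95 m/day.
Travel time t = L / v = 1100 / 46.95 = 23.43 days.

23.4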